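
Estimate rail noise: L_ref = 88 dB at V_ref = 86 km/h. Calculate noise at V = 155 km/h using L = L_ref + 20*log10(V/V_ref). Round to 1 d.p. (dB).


V/V_ref = 155 / 86 = 1.802326
log10(1.802326) = 0.255833
20 * 0.255833 = 5.1167
L = 88 + 5.1167 = 93.1 dB

93.1


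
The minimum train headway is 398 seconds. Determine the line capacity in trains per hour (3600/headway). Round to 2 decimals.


Capacity = 3600 / headway
Capacity = 3600 / 398
Capacity = 9.05 trains/hour

9.05


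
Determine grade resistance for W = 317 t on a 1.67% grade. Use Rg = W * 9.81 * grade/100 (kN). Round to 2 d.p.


Rg = W * 9.81 * grade / 100
Rg = 317 * 9.81 * 1.67 / 100
Rg = 3109.77 * 0.0167
Rg = 51.93 kN

51.93


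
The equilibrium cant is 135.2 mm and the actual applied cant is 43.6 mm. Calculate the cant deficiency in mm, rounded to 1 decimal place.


Cant deficiency = equilibrium cant - actual cant
CD = 135.2 - 43.6
CD = 91.6 mm

91.6


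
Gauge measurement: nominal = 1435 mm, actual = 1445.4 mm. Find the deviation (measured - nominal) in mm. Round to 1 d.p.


Deviation = measured - nominal
Deviation = 1445.4 - 1435
Deviation = 10.4 mm

10.4


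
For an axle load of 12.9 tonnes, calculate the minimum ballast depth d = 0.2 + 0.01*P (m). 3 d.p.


d = 0.2 + 0.01 * 12.9
d = 0.2 + 0.129
d = 0.329 m

0.329


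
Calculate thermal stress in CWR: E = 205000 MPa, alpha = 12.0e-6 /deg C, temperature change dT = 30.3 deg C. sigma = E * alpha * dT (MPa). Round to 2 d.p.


sigma = E * alpha * dT
sigma = 205000 * 12.0e-6 * 30.3
sigma = 2.46 * 30.3
sigma = 74.54 MPa

74.54


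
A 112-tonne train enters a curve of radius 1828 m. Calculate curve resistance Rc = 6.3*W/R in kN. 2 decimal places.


Rc = 6.3 * W / R
Rc = 6.3 * 112 / 1828
Rc = 705.6 / 1828
Rc = 0.39 kN

0.39


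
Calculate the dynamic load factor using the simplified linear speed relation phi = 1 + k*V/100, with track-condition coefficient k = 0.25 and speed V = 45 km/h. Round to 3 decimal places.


phi = 1 + k * V / 100
phi = 1 + 0.25 * 45 / 100
phi = 1 + 0.1125
phi = 1.113

1.113


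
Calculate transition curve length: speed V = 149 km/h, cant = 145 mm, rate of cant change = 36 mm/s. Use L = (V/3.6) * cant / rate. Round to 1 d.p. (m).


Convert speed: V = 149 / 3.6 = 41.3889 m/s
L = 41.3889 * 145 / 36
L = 6001.3889 / 36
L = 166.7 m

166.7


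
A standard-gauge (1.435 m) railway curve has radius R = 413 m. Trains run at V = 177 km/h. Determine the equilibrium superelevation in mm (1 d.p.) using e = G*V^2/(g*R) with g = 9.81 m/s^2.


Convert speed: V = 177 / 3.6 = 49.1667 m/s
Apply formula: e = 1.435 * 49.1667^2 / (9.81 * 413)
e = 1.435 * 2417.3611 / 4051.53
e = 0.856198 m = 856.2 mm

856.2


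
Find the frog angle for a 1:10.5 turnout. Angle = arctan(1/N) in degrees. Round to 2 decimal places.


1/N = 1/10.5 = 0.095238
angle = arctan(0.095238) = 0.094952 rad
angle = 0.094952 * 180/pi = 5.44 degrees

5.44


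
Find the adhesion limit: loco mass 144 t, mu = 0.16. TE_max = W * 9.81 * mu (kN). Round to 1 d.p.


TE_max = W * g * mu
TE_max = 144 * 9.81 * 0.16
TE_max = 1412.64 * 0.16
TE_max = 226.0 kN

226.0


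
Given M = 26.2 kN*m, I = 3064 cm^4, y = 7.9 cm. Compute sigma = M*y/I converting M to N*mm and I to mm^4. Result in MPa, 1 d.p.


Convert units:
M = 26.2 kN*m = 26200000 N*mm
y = 7.9 cm = 79 mm
I = 3064 cm^4 = 30640000 mm^4
sigma = 26200000 * 79 / 30640000
sigma = 67.6 MPa

67.6


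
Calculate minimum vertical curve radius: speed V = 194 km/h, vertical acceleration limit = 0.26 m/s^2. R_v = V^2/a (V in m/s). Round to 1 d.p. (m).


Convert speed: V = 194 / 3.6 = 53.8889 m/s
V^2 = 2904.0123 m^2/s^2
R_v = 2904.0123 / 0.26
R_v = 11169.3 m

11169.3


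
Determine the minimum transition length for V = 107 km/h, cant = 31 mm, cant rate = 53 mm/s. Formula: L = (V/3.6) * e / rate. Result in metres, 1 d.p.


Convert speed: V = 107 / 3.6 = 29.7222 m/s
L = 29.7222 * 31 / 53
L = 921.3889 / 53
L = 17.4 m

17.4


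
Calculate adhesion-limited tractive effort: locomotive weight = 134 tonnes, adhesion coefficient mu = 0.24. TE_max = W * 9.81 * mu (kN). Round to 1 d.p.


TE_max = W * g * mu
TE_max = 134 * 9.81 * 0.24
TE_max = 1314.54 * 0.24
TE_max = 315.5 kN

315.5


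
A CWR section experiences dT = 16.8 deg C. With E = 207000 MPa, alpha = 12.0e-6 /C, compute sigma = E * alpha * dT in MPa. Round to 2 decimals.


sigma = E * alpha * dT
sigma = 207000 * 12.0e-6 * 16.8
sigma = 2.484 * 16.8
sigma = 41.73 MPa

41.73


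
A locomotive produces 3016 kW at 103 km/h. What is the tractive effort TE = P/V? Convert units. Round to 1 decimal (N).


Convert: P = 3016 kW = 3016000 W
V = 103 / 3.6 = 28.6111 m/s
TE = 3016000 / 28.6111
TE = 105413.6 N

105413.6


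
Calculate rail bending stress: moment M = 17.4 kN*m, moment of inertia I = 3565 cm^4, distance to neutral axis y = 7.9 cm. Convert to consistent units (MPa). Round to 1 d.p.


Convert units:
M = 17.4 kN*m = 17400000 N*mm
y = 7.9 cm = 79 mm
I = 3565 cm^4 = 35650000 mm^4
sigma = 17400000 * 79 / 35650000
sigma = 38.6 MPa

38.6


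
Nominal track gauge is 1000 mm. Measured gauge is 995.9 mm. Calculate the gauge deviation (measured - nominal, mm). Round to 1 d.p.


Deviation = measured - nominal
Deviation = 995.9 - 1000
Deviation = -4.1 mm

-4.1


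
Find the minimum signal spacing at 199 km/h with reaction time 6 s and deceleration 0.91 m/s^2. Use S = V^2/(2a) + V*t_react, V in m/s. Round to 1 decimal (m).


V = 199 / 3.6 = 55.2778 m/s
Braking distance = 55.2778^2 / (2*0.91) = 1678.9191 m
Sighting distance = 55.2778 * 6 = 331.6667 m
S = 1678.9191 + 331.6667 = 2010.6 m

2010.6


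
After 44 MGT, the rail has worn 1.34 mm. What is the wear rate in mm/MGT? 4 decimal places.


Wear rate = total wear / cumulative tonnage
Rate = 1.34 / 44
Rate = 0.0305 mm/MGT

0.0305


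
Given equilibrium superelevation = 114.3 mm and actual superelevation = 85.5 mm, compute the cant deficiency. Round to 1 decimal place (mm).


Cant deficiency = equilibrium cant - actual cant
CD = 114.3 - 85.5
CD = 28.8 mm

28.8


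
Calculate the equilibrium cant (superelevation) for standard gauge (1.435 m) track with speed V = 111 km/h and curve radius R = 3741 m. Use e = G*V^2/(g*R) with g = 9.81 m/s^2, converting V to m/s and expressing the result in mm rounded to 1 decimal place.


Convert speed: V = 111 / 3.6 = 30.8333 m/s
Apply formula: e = 1.435 * 30.8333^2 / (9.81 * 3741)
e = 1.435 * 950.6944 / 36699.21
e = 0.037174 m = 37.2 mm

37.2


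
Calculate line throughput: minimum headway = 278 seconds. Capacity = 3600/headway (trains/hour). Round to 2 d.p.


Capacity = 3600 / headway
Capacity = 3600 / 278
Capacity = 12.95 trains/hour

12.95


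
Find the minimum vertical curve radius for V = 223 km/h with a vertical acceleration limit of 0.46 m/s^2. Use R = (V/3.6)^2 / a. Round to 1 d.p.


Convert speed: V = 223 / 3.6 = 61.9444 m/s
V^2 = 3837.1142 m^2/s^2
R_v = 3837.1142 / 0.46
R_v = 8341.6 m

8341.6


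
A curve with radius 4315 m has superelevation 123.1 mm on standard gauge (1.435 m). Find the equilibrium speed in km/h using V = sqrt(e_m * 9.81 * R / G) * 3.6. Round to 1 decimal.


Convert cant: e = 123.1 mm = 0.1231 m
V_ms = sqrt(0.1231 * 9.81 * 4315 / 1.435)
V_ms = sqrt(3631.248408) = 60.2598 m/s
V = 60.2598 * 3.6 = 216.9 km/h

216.9


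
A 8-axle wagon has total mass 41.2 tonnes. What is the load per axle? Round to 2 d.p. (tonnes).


Load per axle = total weight / number of axles
Load = 41.2 / 8
Load = 5.15 tonnes

5.15


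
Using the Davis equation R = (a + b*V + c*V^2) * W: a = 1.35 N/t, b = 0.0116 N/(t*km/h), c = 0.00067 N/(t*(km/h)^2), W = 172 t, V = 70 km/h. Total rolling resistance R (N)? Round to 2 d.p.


b*V = 0.0116 * 70 = 0.812
c*V^2 = 0.00067 * 4900 = 3.283
R_per_t = 1.35 + 0.812 + 3.283 = 5.445 N/t
R_total = 5.445 * 172 = 936.54 N

936.54


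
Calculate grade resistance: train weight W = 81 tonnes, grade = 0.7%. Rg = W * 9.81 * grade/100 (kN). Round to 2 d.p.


Rg = W * 9.81 * grade / 100
Rg = 81 * 9.81 * 0.7 / 100
Rg = 794.61 * 0.007
Rg = 5.56 kN

5.56


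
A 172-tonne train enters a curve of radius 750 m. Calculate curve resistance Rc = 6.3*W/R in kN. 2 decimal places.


Rc = 6.3 * W / R
Rc = 6.3 * 172 / 750
Rc = 1083.6 / 750
Rc = 1.44 kN

1.44


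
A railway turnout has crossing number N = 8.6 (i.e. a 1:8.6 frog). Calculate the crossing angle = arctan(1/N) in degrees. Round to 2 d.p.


1/N = 1/8.6 = 0.116279
angle = arctan(0.116279) = 0.115759 rad
angle = 0.115759 * 180/pi = 6.63 degrees

6.63


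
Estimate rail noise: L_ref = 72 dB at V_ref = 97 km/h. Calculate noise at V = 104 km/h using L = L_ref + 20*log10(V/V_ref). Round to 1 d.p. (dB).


V/V_ref = 104 / 97 = 1.072165
log10(1.072165) = 0.030262
20 * 0.030262 = 0.6052
L = 72 + 0.6052 = 72.6 dB

72.6


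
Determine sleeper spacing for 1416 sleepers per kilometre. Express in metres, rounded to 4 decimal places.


Spacing = 1000 m / number of sleepers
Spacing = 1000 / 1416
Spacing = 0.7062 m

0.7062


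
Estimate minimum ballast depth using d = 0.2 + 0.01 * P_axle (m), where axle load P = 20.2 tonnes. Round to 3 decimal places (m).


d = 0.2 + 0.01 * 20.2
d = 0.2 + 0.202
d = 0.402 m

0.402


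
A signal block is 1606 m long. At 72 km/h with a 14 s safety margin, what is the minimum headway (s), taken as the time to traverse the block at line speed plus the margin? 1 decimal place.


V = 72 / 3.6 = 20.0 m/s
Block traversal time = 1606 / 20.0 = 80.3 s
Headway = 80.3 + 14
Headway = 94.3 s

94.3


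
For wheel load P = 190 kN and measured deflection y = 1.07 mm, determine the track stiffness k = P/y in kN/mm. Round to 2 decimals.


Track stiffness k = P / y
k = 190 / 1.07
k = 177.57 kN/mm

177.57


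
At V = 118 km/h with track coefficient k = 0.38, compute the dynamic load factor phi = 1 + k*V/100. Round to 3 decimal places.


phi = 1 + k * V / 100
phi = 1 + 0.38 * 118 / 100
phi = 1 + 0.4484
phi = 1.448

1.448


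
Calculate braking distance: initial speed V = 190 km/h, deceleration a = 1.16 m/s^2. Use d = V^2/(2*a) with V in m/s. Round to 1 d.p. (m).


Convert speed: V = 190 / 3.6 = 52.7778 m/s
V^2 = 2785.4938
d = 2785.4938 / (2 * 1.16)
d = 2785.4938 / 2.32
d = 1200.6 m

1200.6


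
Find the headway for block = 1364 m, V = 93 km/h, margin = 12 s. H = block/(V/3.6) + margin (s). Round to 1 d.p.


V = 93 / 3.6 = 25.8333 m/s
Block traversal time = 1364 / 25.8333 = 52.8 s
Headway = 52.8 + 12
Headway = 64.8 s

64.8


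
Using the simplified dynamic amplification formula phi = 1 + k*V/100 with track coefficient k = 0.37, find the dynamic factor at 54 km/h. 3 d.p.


phi = 1 + k * V / 100
phi = 1 + 0.37 * 54 / 100
phi = 1 + 0.1998
phi = 1.200

1.200


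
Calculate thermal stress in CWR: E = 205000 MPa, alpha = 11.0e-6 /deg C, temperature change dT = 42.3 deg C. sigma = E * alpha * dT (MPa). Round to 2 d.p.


sigma = E * alpha * dT
sigma = 205000 * 11.0e-6 * 42.3
sigma = 2.255 * 42.3
sigma = 95.39 MPa

95.39


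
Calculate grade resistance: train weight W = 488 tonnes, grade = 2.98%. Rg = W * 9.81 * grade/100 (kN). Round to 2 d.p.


Rg = W * 9.81 * grade / 100
Rg = 488 * 9.81 * 2.98 / 100
Rg = 4787.28 * 0.0298
Rg = 142.66 kN

142.66


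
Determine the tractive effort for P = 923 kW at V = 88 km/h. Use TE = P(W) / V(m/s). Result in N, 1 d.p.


Convert: P = 923 kW = 923000 W
V = 88 / 3.6 = 24.4444 m/s
TE = 923000 / 24.4444
TE = 37759.1 N

37759.1


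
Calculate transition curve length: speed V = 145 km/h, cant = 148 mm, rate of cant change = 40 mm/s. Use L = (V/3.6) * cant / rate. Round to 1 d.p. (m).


Convert speed: V = 145 / 3.6 = 40.2778 m/s
L = 40.2778 * 148 / 40
L = 5961.1111 / 40
L = 149.0 m

149.0


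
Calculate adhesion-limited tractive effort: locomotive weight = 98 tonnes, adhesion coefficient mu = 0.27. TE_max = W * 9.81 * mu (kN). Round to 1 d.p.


TE_max = W * g * mu
TE_max = 98 * 9.81 * 0.27
TE_max = 961.38 * 0.27
TE_max = 259.6 kN

259.6


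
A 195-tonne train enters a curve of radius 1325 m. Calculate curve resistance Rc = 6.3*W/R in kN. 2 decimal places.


Rc = 6.3 * W / R
Rc = 6.3 * 195 / 1325
Rc = 1228.5 / 1325
Rc = 0.93 kN

0.93


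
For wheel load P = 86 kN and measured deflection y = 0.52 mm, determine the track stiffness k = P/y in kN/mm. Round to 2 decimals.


Track stiffness k = P / y
k = 86 / 0.52
k = 165.38 kN/mm

165.38


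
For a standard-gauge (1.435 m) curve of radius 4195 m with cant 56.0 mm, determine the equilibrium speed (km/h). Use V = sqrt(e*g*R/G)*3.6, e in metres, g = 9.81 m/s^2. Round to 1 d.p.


Convert cant: e = 56.0 mm = 0.0560 m
V_ms = sqrt(0.0560 * 9.81 * 4195 / 1.435)
V_ms = sqrt(1605.96878) = 40.0745 m/s
V = 40.0745 * 3.6 = 144.3 km/h

144.3


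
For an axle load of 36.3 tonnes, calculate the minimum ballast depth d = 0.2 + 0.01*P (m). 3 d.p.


d = 0.2 + 0.01 * 36.3
d = 0.2 + 0.363
d = 0.563 m

0.563


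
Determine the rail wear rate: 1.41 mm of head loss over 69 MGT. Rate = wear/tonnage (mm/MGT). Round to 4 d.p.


Wear rate = total wear / cumulative tonnage
Rate = 1.41 / 69
Rate = 0.0204 mm/MGT

0.0204


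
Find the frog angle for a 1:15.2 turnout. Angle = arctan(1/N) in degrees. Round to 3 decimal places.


1/N = 1/15.2 = 0.065789
angle = arctan(0.065789) = 0.065695 rad
angle = 0.065695 * 180/pi = 3.764 degrees

3.764


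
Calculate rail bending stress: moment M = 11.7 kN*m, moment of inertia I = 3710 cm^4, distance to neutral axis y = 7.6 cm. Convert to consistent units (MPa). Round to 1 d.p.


Convert units:
M = 11.7 kN*m = 11700000 N*mm
y = 7.6 cm = 76 mm
I = 3710 cm^4 = 37100000 mm^4
sigma = 11700000 * 76 / 37100000
sigma = 24.0 MPa

24.0


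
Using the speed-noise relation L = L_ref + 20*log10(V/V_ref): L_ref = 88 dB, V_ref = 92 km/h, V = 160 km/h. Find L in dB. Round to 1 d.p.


V/V_ref = 160 / 92 = 1.73913
log10(1.73913) = 0.240332
20 * 0.240332 = 4.8066
L = 88 + 4.8066 = 92.8 dB

92.8


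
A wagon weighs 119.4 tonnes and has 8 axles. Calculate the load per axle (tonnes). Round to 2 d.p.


Load per axle = total weight / number of axles
Load = 119.4 / 8
Load = 14.93 tonnes

14.93


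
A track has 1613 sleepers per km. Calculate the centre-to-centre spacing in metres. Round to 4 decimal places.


Spacing = 1000 m / number of sleepers
Spacing = 1000 / 1613
Spacing = 0.6200 m

0.6200


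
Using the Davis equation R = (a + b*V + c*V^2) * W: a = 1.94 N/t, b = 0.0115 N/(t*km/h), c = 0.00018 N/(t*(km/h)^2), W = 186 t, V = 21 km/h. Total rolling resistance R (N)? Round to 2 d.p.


b*V = 0.0115 * 21 = 0.2415
c*V^2 = 0.00018 * 441 = 0.07938
R_per_t = 1.94 + 0.2415 + 0.07938 = 2.26088 N/t
R_total = 2.26088 * 186 = 420.52 N

420.52


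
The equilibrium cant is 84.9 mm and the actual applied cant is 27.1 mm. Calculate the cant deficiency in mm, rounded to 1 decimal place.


Cant deficiency = equilibrium cant - actual cant
CD = 84.9 - 27.1
CD = 57.8 mm

57.8


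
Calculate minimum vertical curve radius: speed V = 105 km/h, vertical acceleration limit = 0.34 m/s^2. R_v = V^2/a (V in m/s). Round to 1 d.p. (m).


Convert speed: V = 105 / 3.6 = 29.1667 m/s
V^2 = 850.6944 m^2/s^2
R_v = 850.6944 / 0.34
R_v = 2502.0 m

2502.0


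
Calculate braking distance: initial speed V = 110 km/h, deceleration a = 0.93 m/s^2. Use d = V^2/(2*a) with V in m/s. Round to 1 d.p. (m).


Convert speed: V = 110 / 3.6 = 30.5556 m/s
V^2 = 933.642
d = 933.642 / (2 * 0.93)
d = 933.642 / 1.86
d = 502.0 m

502.0


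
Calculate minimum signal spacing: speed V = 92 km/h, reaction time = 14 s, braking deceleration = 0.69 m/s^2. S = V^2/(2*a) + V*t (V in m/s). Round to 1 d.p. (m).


V = 92 / 3.6 = 25.5556 m/s
Braking distance = 25.5556^2 / (2*0.69) = 473.251 m
Sighting distance = 25.5556 * 14 = 357.7778 m
S = 473.251 + 357.7778 = 831.0 m

831.0


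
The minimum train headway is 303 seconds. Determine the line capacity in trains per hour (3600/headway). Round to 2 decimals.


Capacity = 3600 / headway
Capacity = 3600 / 303
Capacity = 11.88 trains/hour

11.88


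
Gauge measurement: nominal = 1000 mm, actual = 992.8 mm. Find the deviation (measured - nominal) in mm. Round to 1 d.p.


Deviation = measured - nominal
Deviation = 992.8 - 1000
Deviation = -7.2 mm

-7.2


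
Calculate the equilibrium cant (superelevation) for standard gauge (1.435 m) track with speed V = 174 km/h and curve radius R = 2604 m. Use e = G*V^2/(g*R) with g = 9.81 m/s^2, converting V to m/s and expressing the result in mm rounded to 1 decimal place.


Convert speed: V = 174 / 3.6 = 48.3333 m/s
Apply formula: e = 1.435 * 48.3333^2 / (9.81 * 2604)
e = 1.435 * 2336.1111 / 25545.24
e = 0.131231 m = 131.2 mm

131.2


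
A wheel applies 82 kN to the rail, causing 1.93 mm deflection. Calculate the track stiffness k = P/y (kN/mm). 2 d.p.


Track stiffness k = P / y
k = 82 / 1.93
k = 42.49 kN/mm

42.49


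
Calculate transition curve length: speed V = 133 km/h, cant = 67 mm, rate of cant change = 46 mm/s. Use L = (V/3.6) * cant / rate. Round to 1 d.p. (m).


Convert speed: V = 133 / 3.6 = 36.9444 m/s
L = 36.9444 * 67 / 46
L = 2475.2778 / 46
L = 53.8 m

53.8


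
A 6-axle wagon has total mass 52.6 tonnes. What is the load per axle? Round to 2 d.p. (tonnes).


Load per axle = total weight / number of axles
Load = 52.6 / 6
Load = 8.77 tonnes

8.77


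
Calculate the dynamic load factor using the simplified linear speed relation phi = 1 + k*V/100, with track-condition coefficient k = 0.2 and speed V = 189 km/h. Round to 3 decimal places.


phi = 1 + k * V / 100
phi = 1 + 0.2 * 189 / 100
phi = 1 + 0.378
phi = 1.378

1.378


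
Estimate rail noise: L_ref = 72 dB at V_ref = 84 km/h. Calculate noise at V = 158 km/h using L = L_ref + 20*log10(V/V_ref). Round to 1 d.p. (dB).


V/V_ref = 158 / 84 = 1.880952
log10(1.880952) = 0.274378
20 * 0.274378 = 5.4876
L = 72 + 5.4876 = 77.5 dB

77.5


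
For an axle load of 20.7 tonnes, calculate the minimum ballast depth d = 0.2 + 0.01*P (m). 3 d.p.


d = 0.2 + 0.01 * 20.7
d = 0.2 + 0.207
d = 0.407 m

0.407


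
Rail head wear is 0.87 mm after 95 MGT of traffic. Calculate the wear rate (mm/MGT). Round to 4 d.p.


Wear rate = total wear / cumulative tonnage
Rate = 0.87 / 95
Rate = 0.0092 mm/MGT

0.0092


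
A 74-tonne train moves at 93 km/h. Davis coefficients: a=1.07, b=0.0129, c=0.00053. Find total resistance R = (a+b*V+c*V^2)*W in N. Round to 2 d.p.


b*V = 0.0129 * 93 = 1.1997
c*V^2 = 0.00053 * 8649 = 4.58397
R_per_t = 1.07 + 1.1997 + 4.58397 = 6.85367 N/t
R_total = 6.85367 * 74 = 507.17 N

507.17


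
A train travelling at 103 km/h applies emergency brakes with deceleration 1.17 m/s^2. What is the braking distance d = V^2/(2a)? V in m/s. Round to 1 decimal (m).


Convert speed: V = 103 / 3.6 = 28.6111 m/s
V^2 = 818.5957
d = 818.5957 / (2 * 1.17)
d = 818.5957 / 2.34
d = 349.8 m

349.8


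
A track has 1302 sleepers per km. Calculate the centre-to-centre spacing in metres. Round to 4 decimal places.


Spacing = 1000 m / number of sleepers
Spacing = 1000 / 1302
Spacing = 0.7680 m

0.7680


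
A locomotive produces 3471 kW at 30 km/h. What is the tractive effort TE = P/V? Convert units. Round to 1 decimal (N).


Convert: P = 3471 kW = 3471000 W
V = 30 / 3.6 = 8.3333 m/s
TE = 3471000 / 8.3333
TE = 416520.0 N

416520.0


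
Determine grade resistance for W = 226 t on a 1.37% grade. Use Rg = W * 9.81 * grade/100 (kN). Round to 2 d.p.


Rg = W * 9.81 * grade / 100
Rg = 226 * 9.81 * 1.37 / 100
Rg = 2217.06 * 0.0137
Rg = 30.37 kN

30.37


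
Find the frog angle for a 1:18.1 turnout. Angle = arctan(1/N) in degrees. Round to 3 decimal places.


1/N = 1/18.1 = 0.055249
angle = arctan(0.055249) = 0.055193 rad
angle = 0.055193 * 180/pi = 3.162 degrees

3.162


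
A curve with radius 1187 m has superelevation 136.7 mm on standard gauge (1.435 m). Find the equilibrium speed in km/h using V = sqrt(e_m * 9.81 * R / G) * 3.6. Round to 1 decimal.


Convert cant: e = 136.7 mm = 0.1367 m
V_ms = sqrt(0.1367 * 9.81 * 1187 / 1.435)
V_ms = sqrt(1109.26763) = 33.3057 m/s
V = 33.3057 * 3.6 = 119.9 km/h

119.9


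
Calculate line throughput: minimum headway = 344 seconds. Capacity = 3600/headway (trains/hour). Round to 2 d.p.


Capacity = 3600 / headway
Capacity = 3600 / 344
Capacity = 10.47 trains/hour

10.47


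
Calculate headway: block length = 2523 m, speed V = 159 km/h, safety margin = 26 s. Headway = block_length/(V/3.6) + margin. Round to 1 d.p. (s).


V = 159 / 3.6 = 44.1667 m/s
Block traversal time = 2523 / 44.1667 = 57.1245 s
Headway = 57.1245 + 26
Headway = 83.1 s

83.1


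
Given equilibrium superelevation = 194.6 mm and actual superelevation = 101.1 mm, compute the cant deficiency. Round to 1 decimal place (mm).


Cant deficiency = equilibrium cant - actual cant
CD = 194.6 - 101.1
CD = 93.5 mm

93.5


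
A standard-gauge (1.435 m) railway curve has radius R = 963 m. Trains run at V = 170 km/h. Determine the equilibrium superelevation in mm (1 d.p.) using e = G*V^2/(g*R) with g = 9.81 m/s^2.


Convert speed: V = 170 / 3.6 = 47.2222 m/s
Apply formula: e = 1.435 * 47.2222^2 / (9.81 * 963)
e = 1.435 * 2229.9383 / 9447.03
e = 0.338727 m = 338.7 mm

338.7


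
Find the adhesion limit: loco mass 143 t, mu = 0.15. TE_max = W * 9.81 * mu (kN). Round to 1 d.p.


TE_max = W * g * mu
TE_max = 143 * 9.81 * 0.15
TE_max = 1402.83 * 0.15
TE_max = 210.4 kN

210.4


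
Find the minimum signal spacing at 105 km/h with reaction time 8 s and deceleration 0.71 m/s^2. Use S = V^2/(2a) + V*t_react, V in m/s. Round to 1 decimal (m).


V = 105 / 3.6 = 29.1667 m/s
Braking distance = 29.1667^2 / (2*0.71) = 599.0806 m
Sighting distance = 29.1667 * 8 = 233.3333 m
S = 599.0806 + 233.3333 = 832.4 m

832.4


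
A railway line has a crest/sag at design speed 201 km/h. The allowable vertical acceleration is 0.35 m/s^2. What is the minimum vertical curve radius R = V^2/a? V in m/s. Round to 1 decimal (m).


Convert speed: V = 201 / 3.6 = 55.8333 m/s
V^2 = 3117.3611 m^2/s^2
R_v = 3117.3611 / 0.35
R_v = 8906.7 m

8906.7


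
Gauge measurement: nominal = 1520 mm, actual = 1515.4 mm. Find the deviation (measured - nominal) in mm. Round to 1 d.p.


Deviation = measured - nominal
Deviation = 1515.4 - 1520
Deviation = -4.6 mm

-4.6


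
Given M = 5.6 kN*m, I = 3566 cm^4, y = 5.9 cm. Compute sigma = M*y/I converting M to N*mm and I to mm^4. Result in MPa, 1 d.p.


Convert units:
M = 5.6 kN*m = 5600000 N*mm
y = 5.9 cm = 59 mm
I = 3566 cm^4 = 35660000 mm^4
sigma = 5600000 * 59 / 35660000
sigma = 9.3 MPa

9.3


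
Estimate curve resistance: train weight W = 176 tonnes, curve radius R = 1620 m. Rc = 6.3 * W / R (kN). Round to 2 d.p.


Rc = 6.3 * W / R
Rc = 6.3 * 176 / 1620
Rc = 1108.8 / 1620
Rc = 0.68 kN

0.68


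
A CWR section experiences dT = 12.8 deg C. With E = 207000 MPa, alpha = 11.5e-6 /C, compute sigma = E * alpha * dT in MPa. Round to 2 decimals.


sigma = E * alpha * dT
sigma = 207000 * 11.5e-6 * 12.8
sigma = 2.3805 * 12.8
sigma = 30.47 MPa

30.47


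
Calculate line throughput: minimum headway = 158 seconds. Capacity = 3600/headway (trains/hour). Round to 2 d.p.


Capacity = 3600 / headway
Capacity = 3600 / 158
Capacity = 22.78 trains/hour

22.78


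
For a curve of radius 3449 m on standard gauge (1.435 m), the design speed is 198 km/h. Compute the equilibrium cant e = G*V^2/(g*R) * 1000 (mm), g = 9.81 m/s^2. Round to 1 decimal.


Convert speed: V = 198 / 3.6 = 55.0 m/s
Apply formula: e = 1.435 * 55.0^2 / (9.81 * 3449)
e = 1.435 * 3025.0 / 33834.69
e = 0.128297 m = 128.3 mm

128.3


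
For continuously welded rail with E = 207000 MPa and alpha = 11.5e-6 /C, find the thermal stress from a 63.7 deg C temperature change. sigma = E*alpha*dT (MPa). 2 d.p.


sigma = E * alpha * dT
sigma = 207000 * 11.5e-6 * 63.7
sigma = 2.3805 * 63.7
sigma = 151.64 MPa

151.64


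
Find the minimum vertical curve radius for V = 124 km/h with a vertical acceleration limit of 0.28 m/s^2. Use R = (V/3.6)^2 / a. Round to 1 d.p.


Convert speed: V = 124 / 3.6 = 34.4444 m/s
V^2 = 1186.4198 m^2/s^2
R_v = 1186.4198 / 0.28
R_v = 4237.2 m

4237.2


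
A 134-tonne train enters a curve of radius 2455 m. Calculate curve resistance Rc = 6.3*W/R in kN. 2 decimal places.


Rc = 6.3 * W / R
Rc = 6.3 * 134 / 2455
Rc = 844.2 / 2455
Rc = 0.34 kN

0.34


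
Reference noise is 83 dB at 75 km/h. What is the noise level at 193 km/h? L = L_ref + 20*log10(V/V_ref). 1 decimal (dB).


V/V_ref = 193 / 75 = 2.573333
log10(2.573333) = 0.410496
20 * 0.410496 = 8.2099
L = 83 + 8.2099 = 91.2 dB

91.2


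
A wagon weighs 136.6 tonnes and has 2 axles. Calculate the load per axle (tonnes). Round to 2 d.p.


Load per axle = total weight / number of axles
Load = 136.6 / 2
Load = 68.30 tonnes

68.30


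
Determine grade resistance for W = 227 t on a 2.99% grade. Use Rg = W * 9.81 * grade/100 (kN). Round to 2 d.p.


Rg = W * 9.81 * grade / 100
Rg = 227 * 9.81 * 2.99 / 100
Rg = 2226.87 * 0.0299
Rg = 66.58 kN

66.58


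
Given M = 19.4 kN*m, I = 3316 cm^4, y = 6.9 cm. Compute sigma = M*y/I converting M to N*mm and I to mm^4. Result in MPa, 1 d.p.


Convert units:
M = 19.4 kN*m = 19400000 N*mm
y = 6.9 cm = 69 mm
I = 3316 cm^4 = 33160000 mm^4
sigma = 19400000 * 69 / 33160000
sigma = 40.4 MPa

40.4


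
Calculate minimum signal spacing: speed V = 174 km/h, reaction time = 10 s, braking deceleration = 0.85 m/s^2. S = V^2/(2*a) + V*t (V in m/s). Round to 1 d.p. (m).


V = 174 / 3.6 = 48.3333 m/s
Braking distance = 48.3333^2 / (2*0.85) = 1374.183 m
Sighting distance = 48.3333 * 10 = 483.3333 m
S = 1374.183 + 483.3333 = 1857.5 m

1857.5


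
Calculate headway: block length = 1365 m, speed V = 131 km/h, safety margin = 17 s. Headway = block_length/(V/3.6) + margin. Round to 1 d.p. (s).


V = 131 / 3.6 = 36.3889 m/s
Block traversal time = 1365 / 36.3889 = 37.5115 s
Headway = 37.5115 + 17
Headway = 54.5 s

54.5


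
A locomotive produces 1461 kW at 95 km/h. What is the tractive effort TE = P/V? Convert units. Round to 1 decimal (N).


Convert: P = 1461 kW = 1461000 W
V = 95 / 3.6 = 26.3889 m/s
TE = 1461000 / 26.3889
TE = 55364.2 N

55364.2


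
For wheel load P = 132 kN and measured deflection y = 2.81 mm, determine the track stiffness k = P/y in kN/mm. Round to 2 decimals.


Track stiffness k = P / y
k = 132 / 2.81
k = 46.98 kN/mm

46.98


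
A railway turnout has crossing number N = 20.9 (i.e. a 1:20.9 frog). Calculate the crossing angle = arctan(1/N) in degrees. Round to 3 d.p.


1/N = 1/20.9 = 0.047847
angle = arctan(0.047847) = 0.04781 rad
angle = 0.04781 * 180/pi = 2.739 degrees

2.739


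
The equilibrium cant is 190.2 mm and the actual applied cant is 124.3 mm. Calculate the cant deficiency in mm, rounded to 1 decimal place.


Cant deficiency = equilibrium cant - actual cant
CD = 190.2 - 124.3
CD = 65.9 mm

65.9


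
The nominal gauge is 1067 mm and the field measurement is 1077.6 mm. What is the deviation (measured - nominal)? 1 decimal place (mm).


Deviation = measured - nominal
Deviation = 1077.6 - 1067
Deviation = 10.6 mm

10.6


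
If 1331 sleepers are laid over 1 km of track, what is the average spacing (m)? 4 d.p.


Spacing = 1000 m / number of sleepers
Spacing = 1000 / 1331
Spacing = 0.7513 m

0.7513


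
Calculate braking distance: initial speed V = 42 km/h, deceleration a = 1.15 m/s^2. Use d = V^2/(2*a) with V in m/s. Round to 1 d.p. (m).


Convert speed: V = 42 / 3.6 = 11.6667 m/s
V^2 = 136.1111
d = 136.1111 / (2 * 1.15)
d = 136.1111 / 2.3
d = 59.2 m

59.2


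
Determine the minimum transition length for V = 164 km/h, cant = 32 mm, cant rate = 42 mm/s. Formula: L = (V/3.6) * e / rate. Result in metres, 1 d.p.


Convert speed: V = 164 / 3.6 = 45.5556 m/s
L = 45.5556 * 32 / 42
L = 1457.7778 / 42
L = 34.7 m

34.7


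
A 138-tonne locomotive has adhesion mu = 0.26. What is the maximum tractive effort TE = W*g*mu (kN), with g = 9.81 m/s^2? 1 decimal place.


TE_max = W * g * mu
TE_max = 138 * 9.81 * 0.26
TE_max = 1353.78 * 0.26
TE_max = 352.0 kN

352.0


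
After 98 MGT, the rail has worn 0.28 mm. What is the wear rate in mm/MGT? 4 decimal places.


Wear rate = total wear / cumulative tonnage
Rate = 0.28 / 98
Rate = 0.0029 mm/MGT

0.0029


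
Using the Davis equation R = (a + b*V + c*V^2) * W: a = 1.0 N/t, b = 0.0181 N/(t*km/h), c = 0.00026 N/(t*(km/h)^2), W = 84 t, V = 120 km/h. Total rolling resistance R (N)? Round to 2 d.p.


b*V = 0.0181 * 120 = 2.172
c*V^2 = 0.00026 * 14400 = 3.744
R_per_t = 1.0 + 2.172 + 3.744 = 6.916 N/t
R_total = 6.916 * 84 = 580.94 N

580.94


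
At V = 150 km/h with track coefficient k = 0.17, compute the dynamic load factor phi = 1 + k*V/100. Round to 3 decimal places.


phi = 1 + k * V / 100
phi = 1 + 0.17 * 150 / 100
phi = 1 + 0.255
phi = 1.255

1.255


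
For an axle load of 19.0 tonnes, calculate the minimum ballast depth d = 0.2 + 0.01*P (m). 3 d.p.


d = 0.2 + 0.01 * 19.0
d = 0.2 + 0.19
d = 0.390 m

0.390


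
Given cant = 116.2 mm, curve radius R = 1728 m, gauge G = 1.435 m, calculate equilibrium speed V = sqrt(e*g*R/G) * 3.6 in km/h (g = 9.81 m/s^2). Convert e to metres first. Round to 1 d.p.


Convert cant: e = 116.2 mm = 0.1162 m
V_ms = sqrt(0.1162 * 9.81 * 1728 / 1.435)
V_ms = sqrt(1372.672624) = 37.0496 m/s
V = 37.0496 * 3.6 = 133.4 km/h

133.4


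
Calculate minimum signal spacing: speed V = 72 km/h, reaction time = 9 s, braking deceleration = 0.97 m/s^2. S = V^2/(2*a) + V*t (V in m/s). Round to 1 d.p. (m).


V = 72 / 3.6 = 20.0 m/s
Braking distance = 20.0^2 / (2*0.97) = 206.1856 m
Sighting distance = 20.0 * 9 = 180.0 m
S = 206.1856 + 180.0 = 386.2 m

386.2


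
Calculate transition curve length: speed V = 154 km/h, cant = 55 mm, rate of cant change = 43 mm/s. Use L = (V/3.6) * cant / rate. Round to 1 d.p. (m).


Convert speed: V = 154 / 3.6 = 42.7778 m/s
L = 42.7778 * 55 / 43
L = 2352.7778 / 43
L = 54.7 m

54.7


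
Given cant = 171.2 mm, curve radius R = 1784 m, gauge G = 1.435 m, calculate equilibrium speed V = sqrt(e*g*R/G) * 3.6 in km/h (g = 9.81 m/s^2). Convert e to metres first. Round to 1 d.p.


Convert cant: e = 171.2 mm = 0.1712 m
V_ms = sqrt(0.1712 * 9.81 * 1784 / 1.435)
V_ms = sqrt(2087.928953) = 45.6939 m/s
V = 45.6939 * 3.6 = 164.5 km/h

164.5


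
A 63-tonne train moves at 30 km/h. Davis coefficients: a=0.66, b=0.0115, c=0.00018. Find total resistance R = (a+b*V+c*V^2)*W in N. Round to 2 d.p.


b*V = 0.0115 * 30 = 0.345
c*V^2 = 0.00018 * 900 = 0.162
R_per_t = 0.66 + 0.345 + 0.162 = 1.167 N/t
R_total = 1.167 * 63 = 73.52 N

73.52


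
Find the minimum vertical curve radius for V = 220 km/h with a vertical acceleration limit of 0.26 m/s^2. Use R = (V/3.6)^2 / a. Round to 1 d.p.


Convert speed: V = 220 / 3.6 = 61.1111 m/s
V^2 = 3734.5679 m^2/s^2
R_v = 3734.5679 / 0.26
R_v = 14363.7 m

14363.7


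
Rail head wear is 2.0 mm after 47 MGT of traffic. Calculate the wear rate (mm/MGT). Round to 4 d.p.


Wear rate = total wear / cumulative tonnage
Rate = 2.0 / 47
Rate = 0.0426 mm/MGT

0.0426


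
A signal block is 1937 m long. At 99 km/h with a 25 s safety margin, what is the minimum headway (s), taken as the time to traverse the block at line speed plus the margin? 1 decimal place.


V = 99 / 3.6 = 27.5 m/s
Block traversal time = 1937 / 27.5 = 70.4364 s
Headway = 70.4364 + 25
Headway = 95.4 s

95.4


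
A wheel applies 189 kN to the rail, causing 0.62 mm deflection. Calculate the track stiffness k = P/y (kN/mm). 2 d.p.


Track stiffness k = P / y
k = 189 / 0.62
k = 304.84 kN/mm

304.84


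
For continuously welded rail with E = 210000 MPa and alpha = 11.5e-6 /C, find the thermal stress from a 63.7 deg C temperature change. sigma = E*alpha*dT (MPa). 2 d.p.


sigma = E * alpha * dT
sigma = 210000 * 11.5e-6 * 63.7
sigma = 2.415 * 63.7
sigma = 153.84 MPa

153.84


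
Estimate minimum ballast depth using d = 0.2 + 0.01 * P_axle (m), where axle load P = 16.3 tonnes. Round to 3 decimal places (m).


d = 0.2 + 0.01 * 16.3
d = 0.2 + 0.163
d = 0.363 m

0.363


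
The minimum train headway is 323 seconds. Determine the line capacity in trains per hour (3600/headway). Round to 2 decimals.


Capacity = 3600 / headway
Capacity = 3600 / 323
Capacity = 11.15 trains/hour

11.15


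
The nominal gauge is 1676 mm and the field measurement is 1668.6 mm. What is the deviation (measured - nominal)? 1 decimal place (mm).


Deviation = measured - nominal
Deviation = 1668.6 - 1676
Deviation = -7.4 mm

-7.4


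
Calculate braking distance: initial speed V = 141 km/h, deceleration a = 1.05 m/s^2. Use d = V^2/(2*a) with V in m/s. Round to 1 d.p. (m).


Convert speed: V = 141 / 3.6 = 39.1667 m/s
V^2 = 1534.0278
d = 1534.0278 / (2 * 1.05)
d = 1534.0278 / 2.1
d = 730.5 m

730.5


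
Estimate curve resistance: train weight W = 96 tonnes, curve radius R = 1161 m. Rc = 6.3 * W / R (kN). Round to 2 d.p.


Rc = 6.3 * W / R
Rc = 6.3 * 96 / 1161
Rc = 604.8 / 1161
Rc = 0.52 kN

0.52


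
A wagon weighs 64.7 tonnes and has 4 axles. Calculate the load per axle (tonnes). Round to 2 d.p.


Load per axle = total weight / number of axles
Load = 64.7 / 4
Load = 16.18 tonnes

16.18


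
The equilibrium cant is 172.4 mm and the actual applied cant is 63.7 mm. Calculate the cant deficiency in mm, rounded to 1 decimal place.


Cant deficiency = equilibrium cant - actual cant
CD = 172.4 - 63.7
CD = 108.7 mm

108.7


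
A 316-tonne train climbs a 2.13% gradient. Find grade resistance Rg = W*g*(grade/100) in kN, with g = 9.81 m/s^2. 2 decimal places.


Rg = W * 9.81 * grade / 100
Rg = 316 * 9.81 * 2.13 / 100
Rg = 3099.96 * 0.0213
Rg = 66.03 kN

66.03


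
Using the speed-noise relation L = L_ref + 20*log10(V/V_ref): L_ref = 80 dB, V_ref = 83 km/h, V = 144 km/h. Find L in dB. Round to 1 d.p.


V/V_ref = 144 / 83 = 1.73494
log10(1.73494) = 0.239284
20 * 0.239284 = 4.7857
L = 80 + 4.7857 = 84.8 dB

84.8


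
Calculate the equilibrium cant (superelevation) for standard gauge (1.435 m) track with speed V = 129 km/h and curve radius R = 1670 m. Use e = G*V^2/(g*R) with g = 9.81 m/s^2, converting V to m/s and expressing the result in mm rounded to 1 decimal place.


Convert speed: V = 129 / 3.6 = 35.8333 m/s
Apply formula: e = 1.435 * 35.8333^2 / (9.81 * 1670)
e = 1.435 * 1284.0278 / 16382.7
e = 0.112471 m = 112.5 mm

112.5


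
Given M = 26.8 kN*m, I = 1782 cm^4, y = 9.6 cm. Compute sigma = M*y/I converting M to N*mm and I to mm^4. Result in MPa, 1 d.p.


Convert units:
M = 26.8 kN*m = 26800000 N*mm
y = 9.6 cm = 96 mm
I = 1782 cm^4 = 17820000 mm^4
sigma = 26800000 * 96 / 17820000
sigma = 144.4 MPa

144.4


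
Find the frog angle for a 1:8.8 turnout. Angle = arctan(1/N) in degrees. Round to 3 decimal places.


1/N = 1/8.8 = 0.113636
angle = arctan(0.113636) = 0.113151 rad
angle = 0.113151 * 180/pi = 6.483 degrees

6.483


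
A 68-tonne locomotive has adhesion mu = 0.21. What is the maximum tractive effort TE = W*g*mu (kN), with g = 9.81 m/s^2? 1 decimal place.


TE_max = W * g * mu
TE_max = 68 * 9.81 * 0.21
TE_max = 667.08 * 0.21
TE_max = 140.1 kN

140.1


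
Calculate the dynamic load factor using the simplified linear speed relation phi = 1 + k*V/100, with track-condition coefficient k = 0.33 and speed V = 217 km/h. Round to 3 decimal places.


phi = 1 + k * V / 100
phi = 1 + 0.33 * 217 / 100
phi = 1 + 0.7161
phi = 1.716

1.716


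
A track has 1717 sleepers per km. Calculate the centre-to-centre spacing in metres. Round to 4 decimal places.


Spacing = 1000 m / number of sleepers
Spacing = 1000 / 1717
Spacing = 0.5824 m

0.5824


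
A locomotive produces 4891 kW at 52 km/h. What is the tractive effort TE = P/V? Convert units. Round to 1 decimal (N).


Convert: P = 4891 kW = 4891000 W
V = 52 / 3.6 = 14.4444 m/s
TE = 4891000 / 14.4444
TE = 338607.7 N

338607.7


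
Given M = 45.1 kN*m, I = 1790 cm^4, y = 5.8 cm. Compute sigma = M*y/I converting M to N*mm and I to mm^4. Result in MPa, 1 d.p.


Convert units:
M = 45.1 kN*m = 45100000 N*mm
y = 5.8 cm = 58 mm
I = 1790 cm^4 = 17900000 mm^4
sigma = 45100000 * 58 / 17900000
sigma = 146.1 MPa

146.1


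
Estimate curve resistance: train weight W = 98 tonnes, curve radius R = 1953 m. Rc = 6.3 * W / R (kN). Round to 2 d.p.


Rc = 6.3 * W / R
Rc = 6.3 * 98 / 1953
Rc = 617.4 / 1953
Rc = 0.32 kN

0.32


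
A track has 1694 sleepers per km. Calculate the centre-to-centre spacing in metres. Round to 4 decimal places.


Spacing = 1000 m / number of sleepers
Spacing = 1000 / 1694
Spacing = 0.5903 m

0.5903


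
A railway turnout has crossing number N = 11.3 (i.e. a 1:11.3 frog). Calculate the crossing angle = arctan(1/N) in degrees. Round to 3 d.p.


1/N = 1/11.3 = 0.088496
angle = arctan(0.088496) = 0.088266 rad
angle = 0.088266 * 180/pi = 5.057 degrees

5.057


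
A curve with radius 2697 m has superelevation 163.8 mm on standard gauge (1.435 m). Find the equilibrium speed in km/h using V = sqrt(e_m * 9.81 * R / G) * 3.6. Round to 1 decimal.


Convert cant: e = 163.8 mm = 0.1638 m
V_ms = sqrt(0.1638 * 9.81 * 2697 / 1.435)
V_ms = sqrt(3020.03482) = 54.9548 m/s
V = 54.9548 * 3.6 = 197.8 km/h

197.8


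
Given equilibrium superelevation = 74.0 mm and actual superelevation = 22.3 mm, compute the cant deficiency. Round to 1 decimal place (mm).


Cant deficiency = equilibrium cant - actual cant
CD = 74.0 - 22.3
CD = 51.7 mm

51.7


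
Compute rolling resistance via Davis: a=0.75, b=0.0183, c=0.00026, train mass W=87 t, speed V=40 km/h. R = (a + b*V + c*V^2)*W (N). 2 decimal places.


b*V = 0.0183 * 40 = 0.732
c*V^2 = 0.00026 * 1600 = 0.416
R_per_t = 0.75 + 0.732 + 0.416 = 1.898 N/t
R_total = 1.898 * 87 = 165.13 N

165.13


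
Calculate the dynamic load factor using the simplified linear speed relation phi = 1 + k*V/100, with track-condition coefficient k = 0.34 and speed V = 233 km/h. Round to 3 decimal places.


phi = 1 + k * V / 100
phi = 1 + 0.34 * 233 / 100
phi = 1 + 0.7922
phi = 1.792

1.792


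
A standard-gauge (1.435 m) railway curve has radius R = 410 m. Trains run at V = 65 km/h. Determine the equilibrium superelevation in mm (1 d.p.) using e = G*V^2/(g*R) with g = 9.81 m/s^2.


Convert speed: V = 65 / 3.6 = 18.0556 m/s
Apply formula: e = 1.435 * 18.0556^2 / (9.81 * 410)
e = 1.435 * 326.0031 / 4022.1
e = 0.116311 m = 116.3 mm

116.3


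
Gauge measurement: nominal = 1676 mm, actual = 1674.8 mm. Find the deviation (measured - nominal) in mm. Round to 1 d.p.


Deviation = measured - nominal
Deviation = 1674.8 - 1676
Deviation = -1.2 mm

-1.2


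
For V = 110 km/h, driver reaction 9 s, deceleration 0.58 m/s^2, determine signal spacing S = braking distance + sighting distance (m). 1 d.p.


V = 110 / 3.6 = 30.5556 m/s
Braking distance = 30.5556^2 / (2*0.58) = 804.8638 m
Sighting distance = 30.5556 * 9 = 275.0 m
S = 804.8638 + 275.0 = 1079.9 m

1079.9


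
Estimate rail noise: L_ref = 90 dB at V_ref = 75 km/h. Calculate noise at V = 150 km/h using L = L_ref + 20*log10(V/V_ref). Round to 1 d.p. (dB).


V/V_ref = 150 / 75 = 2.0
log10(2.0) = 0.30103
20 * 0.30103 = 6.0206
L = 90 + 6.0206 = 96.0 dB

96.0


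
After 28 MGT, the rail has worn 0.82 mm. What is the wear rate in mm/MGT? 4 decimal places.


Wear rate = total wear / cumulative tonnage
Rate = 0.82 / 28
Rate = 0.0293 mm/MGT

0.0293


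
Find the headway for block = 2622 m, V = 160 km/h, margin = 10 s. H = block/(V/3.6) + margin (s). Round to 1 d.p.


V = 160 / 3.6 = 44.4444 m/s
Block traversal time = 2622 / 44.4444 = 58.995 s
Headway = 58.995 + 10
Headway = 69.0 s

69.0


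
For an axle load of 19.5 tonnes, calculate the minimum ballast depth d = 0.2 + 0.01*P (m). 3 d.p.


d = 0.2 + 0.01 * 19.5
d = 0.2 + 0.195
d = 0.395 m

0.395
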